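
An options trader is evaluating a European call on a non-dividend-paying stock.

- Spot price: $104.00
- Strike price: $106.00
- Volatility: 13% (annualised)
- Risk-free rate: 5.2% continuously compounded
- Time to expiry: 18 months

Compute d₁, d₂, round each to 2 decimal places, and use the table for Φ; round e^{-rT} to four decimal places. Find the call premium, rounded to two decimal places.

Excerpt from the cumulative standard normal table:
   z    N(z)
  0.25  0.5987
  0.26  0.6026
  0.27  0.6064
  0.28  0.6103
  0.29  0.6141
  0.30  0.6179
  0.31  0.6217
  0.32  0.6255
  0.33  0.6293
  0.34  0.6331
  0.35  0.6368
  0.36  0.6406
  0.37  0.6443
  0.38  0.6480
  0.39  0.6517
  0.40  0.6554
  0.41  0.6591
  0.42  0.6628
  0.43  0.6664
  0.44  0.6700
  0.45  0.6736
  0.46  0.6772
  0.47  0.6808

$9.84

T = 1.5;  σ√T = 0.1592
ln(S/K) + (r + σ²/2)T = ln(104/106) + (0.052 + 0.13²/2)·1.5 = -0.0190 + 0.0907 = 0.0716
d₁ = 0.0716 / 0.1592 = 0.4499 ⇒ 0.45
d₂ = d₁ − σ√T = 0.4499 − 0.1592 = 0.2907 ⇒ 0.29
exp(−rT) = exp(−0.052·1.5) = 0.9250
N(d₁) = N(0.45) = 0.6736;  N(d₂) = N(0.29) = 0.6141
C = 104·0.6736 − 106·0.9250·0.6141 = 70.0544 − 60.2125 = 9.8419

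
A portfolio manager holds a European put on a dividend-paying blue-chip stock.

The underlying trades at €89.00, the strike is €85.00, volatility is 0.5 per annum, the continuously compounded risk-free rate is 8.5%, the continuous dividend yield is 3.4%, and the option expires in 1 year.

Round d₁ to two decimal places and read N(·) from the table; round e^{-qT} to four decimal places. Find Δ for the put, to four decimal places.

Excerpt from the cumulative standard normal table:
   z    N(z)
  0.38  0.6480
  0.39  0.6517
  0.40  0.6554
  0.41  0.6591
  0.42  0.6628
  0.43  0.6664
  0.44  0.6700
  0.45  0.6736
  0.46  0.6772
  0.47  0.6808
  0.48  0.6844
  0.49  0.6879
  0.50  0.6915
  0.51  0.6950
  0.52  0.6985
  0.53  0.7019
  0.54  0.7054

-0.3190

σ√T = 0.5 × 1.0000 = 0.5000
ln(S/K) + (r − q + σ²/2)T = ln(89/85) + (0.085 − 0.034 + 0.5²/2)·1 = 0.0460 + 0.1760 = 0.2220
d₁ = 0.2220 / 0.5000 = 0.4440 which rounds to 0.44
N(d₁) = N(0.44) = 0.6700
Δ_put = e^(−qT)·(N(d₁) − 1) = 0.9666·(0.6700 − 1) = -0.3190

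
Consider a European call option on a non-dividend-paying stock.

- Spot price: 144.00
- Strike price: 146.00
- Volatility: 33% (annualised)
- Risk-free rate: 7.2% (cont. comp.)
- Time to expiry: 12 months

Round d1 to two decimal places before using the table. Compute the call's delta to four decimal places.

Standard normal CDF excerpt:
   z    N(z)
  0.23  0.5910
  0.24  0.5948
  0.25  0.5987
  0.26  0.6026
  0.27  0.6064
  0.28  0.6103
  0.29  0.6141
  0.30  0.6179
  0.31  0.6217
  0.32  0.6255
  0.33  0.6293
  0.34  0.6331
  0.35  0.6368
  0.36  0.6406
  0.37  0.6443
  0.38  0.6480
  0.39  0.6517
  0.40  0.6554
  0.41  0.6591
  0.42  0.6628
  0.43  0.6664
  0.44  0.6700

T = 1;  σ√T = 0.3300
d₁ = [ln(144/146) + (0.072 + 0.33²/2)·1] / 0.3300 = [-0.0138 + 0.1265] / 0.3300 = 0.3414 ⇒ 0.34
N(d₁) = N(0.34) = 0.6331
Δ_call = N(d₁) = 0.6331

0.6331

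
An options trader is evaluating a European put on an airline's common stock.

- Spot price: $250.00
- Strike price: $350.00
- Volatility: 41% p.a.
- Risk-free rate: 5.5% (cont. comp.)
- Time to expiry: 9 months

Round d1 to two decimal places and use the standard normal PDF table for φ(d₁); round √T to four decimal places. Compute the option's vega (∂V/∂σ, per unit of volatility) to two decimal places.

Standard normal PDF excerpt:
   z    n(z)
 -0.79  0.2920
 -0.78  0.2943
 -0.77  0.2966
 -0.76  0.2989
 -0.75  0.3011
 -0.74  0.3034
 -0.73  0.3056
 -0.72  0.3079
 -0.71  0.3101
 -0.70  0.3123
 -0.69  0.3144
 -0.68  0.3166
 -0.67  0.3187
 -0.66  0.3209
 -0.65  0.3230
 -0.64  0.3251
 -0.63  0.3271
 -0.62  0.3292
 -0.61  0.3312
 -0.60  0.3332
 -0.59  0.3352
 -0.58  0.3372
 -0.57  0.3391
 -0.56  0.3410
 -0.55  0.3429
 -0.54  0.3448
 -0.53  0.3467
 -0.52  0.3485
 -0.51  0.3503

69.93

σ√T = 0.41 × 0.8660 = 0.3551
d₁ = [ln(250/350) + (0.055 + 0.41²/2)·0.75] / 0.3551 = [-0.3365 + 0.1043] / 0.3551 = -0.6539 ≈ -0.65
√T = √0.75 = 0.8660
φ(d₁) = φ(-0.65) = 0.3230
vega = S·φ(d₁)·√T = 250·0.3230·0.8660 = 69.9295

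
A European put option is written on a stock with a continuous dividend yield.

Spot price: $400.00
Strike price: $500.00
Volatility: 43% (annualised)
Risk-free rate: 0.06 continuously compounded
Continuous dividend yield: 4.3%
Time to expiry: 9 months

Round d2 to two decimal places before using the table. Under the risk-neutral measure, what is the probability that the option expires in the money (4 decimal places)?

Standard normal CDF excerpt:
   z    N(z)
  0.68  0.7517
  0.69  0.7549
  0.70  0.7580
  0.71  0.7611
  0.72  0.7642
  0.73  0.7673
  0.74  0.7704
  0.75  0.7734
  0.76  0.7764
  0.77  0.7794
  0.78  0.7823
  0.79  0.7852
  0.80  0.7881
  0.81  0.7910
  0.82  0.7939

0.7734

T = 0.75;  σ√T = 0.3724
ln(S/K) + (r − q + σ²/2)T = ln(400/500) + (0.06 − 0.043 + 0.43²/2)·0.75 = -0.2231 + 0.0821 = -0.1411
d₁ = -0.1411 / 0.3724 = -0.3788 ≈ -0.38
d₂ = d₁ − σ√T = -0.3788 − 0.3724 = -0.7512 ≈ -0.75
Pr(exercise) under Q = N(−d₂) = N(0.75) = 0.7734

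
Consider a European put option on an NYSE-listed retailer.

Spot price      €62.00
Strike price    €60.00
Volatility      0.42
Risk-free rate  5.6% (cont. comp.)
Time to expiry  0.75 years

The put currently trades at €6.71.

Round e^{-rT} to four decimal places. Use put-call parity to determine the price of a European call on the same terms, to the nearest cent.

€11.18

exp(−rT) = exp(−0.056·0.75) = 0.9589
Put-call parity: C − P = S − K·e^(−rT) = 62 − 60·0.9589 = 62 − 57.5340 = 4.4660
C = P + (C − P) = 6.71 + (4.4660) = 11.1760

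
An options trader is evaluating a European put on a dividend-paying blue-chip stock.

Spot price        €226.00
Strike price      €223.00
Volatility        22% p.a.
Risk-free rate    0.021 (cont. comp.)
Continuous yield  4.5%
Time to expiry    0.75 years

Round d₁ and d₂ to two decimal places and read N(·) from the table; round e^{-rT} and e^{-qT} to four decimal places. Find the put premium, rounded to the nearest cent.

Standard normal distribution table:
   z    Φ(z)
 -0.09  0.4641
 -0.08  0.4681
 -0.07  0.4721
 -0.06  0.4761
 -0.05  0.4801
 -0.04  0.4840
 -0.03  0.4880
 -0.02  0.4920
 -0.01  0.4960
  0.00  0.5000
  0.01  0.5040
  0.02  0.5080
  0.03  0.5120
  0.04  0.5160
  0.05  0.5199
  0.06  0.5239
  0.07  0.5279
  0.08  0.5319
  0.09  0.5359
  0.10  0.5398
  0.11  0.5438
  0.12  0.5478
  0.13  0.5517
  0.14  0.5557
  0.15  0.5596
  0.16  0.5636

€17.10

σ√T = 0.22·√0.75 = 0.1905
ln(S/K) + (r − q + σ²/2)T = ln(226/223) + (0.021 − 0.045 + 0.22²/2)·0.75 = 0.0134 + 0.0002 = 0.0135
d₁ = 0.0135 / 0.1905 = 0.0709 ⇒ 0.07
d₂ = d₁ − σ√T = 0.0709 − 0.1905 = -0.1196 ⇒ -0.12
exp(−qT) = exp(−0.045·0.75) = 0.9668;  exp(−rT) = exp(−0.021·0.75) = 0.9844
N(−d₂) = N(0.12) = 0.5478;  N(−d₁) = N(-0.07) = 0.4721
P = 223·0.9844·0.5478 − 226·0.9668·0.4721 = 120.2537 − 103.1523 = 17.1014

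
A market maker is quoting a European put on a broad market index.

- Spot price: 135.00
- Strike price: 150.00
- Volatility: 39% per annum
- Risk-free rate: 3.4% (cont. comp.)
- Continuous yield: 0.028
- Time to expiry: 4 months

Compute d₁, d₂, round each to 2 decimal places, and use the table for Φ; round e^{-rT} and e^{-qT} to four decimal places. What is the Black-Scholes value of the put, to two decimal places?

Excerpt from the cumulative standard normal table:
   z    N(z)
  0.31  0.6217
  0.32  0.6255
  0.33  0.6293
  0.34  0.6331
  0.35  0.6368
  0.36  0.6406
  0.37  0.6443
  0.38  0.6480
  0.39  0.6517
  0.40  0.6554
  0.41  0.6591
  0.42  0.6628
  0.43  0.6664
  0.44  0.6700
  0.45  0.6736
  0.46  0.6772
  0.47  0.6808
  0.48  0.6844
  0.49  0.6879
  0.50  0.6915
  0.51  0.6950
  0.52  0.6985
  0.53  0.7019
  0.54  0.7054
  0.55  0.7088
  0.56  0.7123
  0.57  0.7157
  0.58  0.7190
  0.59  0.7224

20.97

σ√T = 0.39·√0.3333 = 0.2252
ln(S/K) + (r − q + σ²/2)T = ln(135/150) + (0.034 − 0.028 + 0.39²/2)·0.3333 = -0.1054 + 0.0274 = -0.0780
d₁ = -0.0780 / 0.2252 = -0.3465 ≈ -0.35
d₂ = d₁ − σ√T = -0.3465 − 0.2252 = -0.5716 ≈ -0.57
e^(−qT) = e^(−0.028·0.3333) = 0.9907;  e^(−rT) = e^(−0.034·0.3333) = 0.9887
N(−d₂) = N(0.57) = 0.7157;  N(−d₁) = N(0.35) = 0.6368
P = 150·0.9887·0.7157 − 135·0.9907·0.6368 = 106.1419 − 85.1685 = 20.9734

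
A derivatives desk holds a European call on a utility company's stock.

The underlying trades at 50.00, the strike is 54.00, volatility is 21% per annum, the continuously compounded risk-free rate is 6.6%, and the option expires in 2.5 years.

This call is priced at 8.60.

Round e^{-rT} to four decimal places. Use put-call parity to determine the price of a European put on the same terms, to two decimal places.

4.39

e^(−rT) = e^(−0.066·2.5) = 0.8479
Put-call parity: C − P = S − K·e^(−rT) = 50 − 54·0.8479 = 50 − 45.7866 = 4.2134
P = C − (C − P) = 8.60 − (4.2134) = 4.3866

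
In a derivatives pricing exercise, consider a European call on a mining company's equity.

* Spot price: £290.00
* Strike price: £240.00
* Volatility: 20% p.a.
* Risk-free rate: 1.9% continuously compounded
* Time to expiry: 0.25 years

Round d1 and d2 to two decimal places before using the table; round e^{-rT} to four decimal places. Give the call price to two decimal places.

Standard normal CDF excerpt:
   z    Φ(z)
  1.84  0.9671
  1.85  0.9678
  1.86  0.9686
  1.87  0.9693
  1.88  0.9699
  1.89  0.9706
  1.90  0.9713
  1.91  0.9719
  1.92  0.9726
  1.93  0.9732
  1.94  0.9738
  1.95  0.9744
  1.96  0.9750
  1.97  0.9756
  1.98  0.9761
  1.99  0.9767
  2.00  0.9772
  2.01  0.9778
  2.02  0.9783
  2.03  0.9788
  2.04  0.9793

T = 0.25;  σ√T = 0.1000
d₁ = [ln(290/240) + (0.019 + 0.2²/2)·0.25] / 0.1000 = [0.1892 + 0.0098] / 0.1000 = 1.9899 ⇒ 1.99
d₂ = d₁ − σ√T = 1.9899 − 0.1000 = 1.8899 ⇒ 1.89
e^(−rT) = e^(−0.019·0.25) = 0.9953
N(d₁) = N(1.99) = 0.9767;  N(d₂) = N(1.89) = 0.9706
C = 290·0.9767 − 240·0.9953·0.9706 = 283.2430 − 231.8492 = 51.3938

£51.39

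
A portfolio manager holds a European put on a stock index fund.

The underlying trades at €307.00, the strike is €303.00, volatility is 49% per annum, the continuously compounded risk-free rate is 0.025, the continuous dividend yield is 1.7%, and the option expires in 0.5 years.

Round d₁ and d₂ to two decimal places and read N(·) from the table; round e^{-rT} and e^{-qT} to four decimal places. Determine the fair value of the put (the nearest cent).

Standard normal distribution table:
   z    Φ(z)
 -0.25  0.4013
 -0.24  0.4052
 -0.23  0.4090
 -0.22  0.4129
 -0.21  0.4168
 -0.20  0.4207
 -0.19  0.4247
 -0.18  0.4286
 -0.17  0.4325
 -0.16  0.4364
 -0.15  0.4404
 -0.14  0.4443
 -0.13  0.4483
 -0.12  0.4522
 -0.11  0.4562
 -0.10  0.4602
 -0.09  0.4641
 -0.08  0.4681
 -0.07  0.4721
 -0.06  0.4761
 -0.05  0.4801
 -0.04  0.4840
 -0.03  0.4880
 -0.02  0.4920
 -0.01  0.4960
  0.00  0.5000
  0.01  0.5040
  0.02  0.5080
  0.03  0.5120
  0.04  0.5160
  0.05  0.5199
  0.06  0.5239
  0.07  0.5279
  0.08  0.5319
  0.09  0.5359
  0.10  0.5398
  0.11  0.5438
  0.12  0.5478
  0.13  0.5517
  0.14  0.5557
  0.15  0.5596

€38.24

T = 0.5;  σ√T = 0.3465
d₁ = [ln(307/303) + (0.025 − 0.017 + ½·0.49²)·0.5] / (σ√T) = (0.0131 + 0.0640) / 0.3465 = 0.2226 ≈ 0.22
d₂ = 0.2226 − 0.3465 = -0.1238 ≈ -0.12
exp(−qT) = exp(−0.017·0.5) = 0.9915;  exp(−rT) = exp(−0.025·0.5) = 0.9876
P = 303·0.9876·N(0.12) − 307·0.9915·N(-0.22) = 303·0.9876·0.5478 − 307·0.9915·0.4129 = 163.9252 − 125.6828 = 38.2424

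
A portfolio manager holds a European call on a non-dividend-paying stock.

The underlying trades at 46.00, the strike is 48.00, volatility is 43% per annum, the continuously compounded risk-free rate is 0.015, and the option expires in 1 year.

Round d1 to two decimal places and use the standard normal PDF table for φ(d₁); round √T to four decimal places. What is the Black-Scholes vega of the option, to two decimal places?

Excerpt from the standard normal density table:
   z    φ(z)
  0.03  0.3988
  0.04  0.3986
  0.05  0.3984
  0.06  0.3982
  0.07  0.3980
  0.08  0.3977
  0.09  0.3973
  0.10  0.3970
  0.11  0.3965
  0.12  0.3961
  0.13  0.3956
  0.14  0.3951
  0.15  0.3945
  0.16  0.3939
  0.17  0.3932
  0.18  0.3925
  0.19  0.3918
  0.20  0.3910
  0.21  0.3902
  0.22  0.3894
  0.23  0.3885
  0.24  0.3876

T = 1;  σ√T = 0.4300
d₁ = [ln(46/48) + (0.015 + ½·0.43²)·1] / (σ√T) = (-0.0426 + 0.1074) / 0.4300 = 0.1509 ⇒ 0.15
√T = √1 = 1.0000
φ(d₁) = φ(0.15) = 0.3945
vega = S·φ(d₁)·√T = 46·0.3945·1.0000 = 18.1470

18.15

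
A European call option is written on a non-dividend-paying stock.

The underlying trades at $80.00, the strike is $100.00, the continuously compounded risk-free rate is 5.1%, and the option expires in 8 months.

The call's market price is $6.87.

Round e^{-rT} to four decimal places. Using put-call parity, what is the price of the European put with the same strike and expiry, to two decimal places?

$23.53

exp(−rT) = exp(−0.051·0.6667) = 0.9666
Put-call parity: C − P = S − K·e^(−rT) = 80 − 100·0.9666 = 80 − 96.6600 = -16.6600
P = C − (C − P) = 6.87 − (-16.6600) = 23.5300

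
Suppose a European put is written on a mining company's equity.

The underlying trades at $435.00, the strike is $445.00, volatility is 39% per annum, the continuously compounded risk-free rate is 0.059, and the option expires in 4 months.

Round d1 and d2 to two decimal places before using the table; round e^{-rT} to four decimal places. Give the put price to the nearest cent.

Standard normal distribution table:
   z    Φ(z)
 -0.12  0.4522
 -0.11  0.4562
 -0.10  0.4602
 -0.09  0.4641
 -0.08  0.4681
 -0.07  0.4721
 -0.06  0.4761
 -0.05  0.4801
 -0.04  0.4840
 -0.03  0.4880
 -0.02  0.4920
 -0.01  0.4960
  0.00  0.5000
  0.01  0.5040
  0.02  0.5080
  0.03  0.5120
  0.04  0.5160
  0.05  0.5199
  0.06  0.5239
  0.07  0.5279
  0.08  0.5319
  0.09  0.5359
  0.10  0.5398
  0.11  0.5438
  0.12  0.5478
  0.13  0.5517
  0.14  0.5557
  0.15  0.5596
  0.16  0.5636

T = 0.3333;  σ√T = 0.2252
ln(S/K) + (r + σ²/2)T = ln(435/445) + (0.059 + 0.39²/2)·0.3333 = -0.0227 + 0.0450 = 0.0223
d₁ = 0.0223 / 0.2252 = 0.0990 ⇒ 0.10
d₂ = d₁ − σ√T = 0.0990 − 0.2252 = -0.1262 ⇒ -0.13
exp(−rT) = exp(−0.059·0.3333) = 0.9805
P = 445·0.9805·N(0.13) − 435·N(-0.10) = 445·0.9805·0.5517 − 435·0.4602 = 240.7191 − 200.1870 = 40.5321

$40.53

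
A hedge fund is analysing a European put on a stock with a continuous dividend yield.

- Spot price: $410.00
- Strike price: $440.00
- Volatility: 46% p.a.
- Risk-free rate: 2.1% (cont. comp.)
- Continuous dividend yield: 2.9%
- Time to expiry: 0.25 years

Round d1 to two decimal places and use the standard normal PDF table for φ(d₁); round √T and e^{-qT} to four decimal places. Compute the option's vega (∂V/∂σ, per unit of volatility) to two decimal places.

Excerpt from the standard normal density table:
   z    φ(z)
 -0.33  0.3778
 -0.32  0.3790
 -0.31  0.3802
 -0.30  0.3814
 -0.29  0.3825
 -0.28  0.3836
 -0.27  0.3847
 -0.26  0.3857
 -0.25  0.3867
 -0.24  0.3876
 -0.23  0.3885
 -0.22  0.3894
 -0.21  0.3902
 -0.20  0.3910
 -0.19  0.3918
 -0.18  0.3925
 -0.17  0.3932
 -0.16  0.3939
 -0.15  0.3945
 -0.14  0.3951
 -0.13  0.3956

T = 0.25;  σ√T = 0.2300
d₁ = [ln(410/440) + (0.021 − 0.029 + 0.46²/2)·0.25] / 0.2300 = [-0.0706 + 0.0244] / 0.2300 = -0.2007 ≈ -0.20
√T = √0.25 = 0.5000
φ(d₁) = φ(-0.20) = 0.3910
e^(−qT) = e^(−0.029·0.25) = 0.9928
vega = S·e^(−qT)·φ(d₁)·√T = 410·0.9928·0.3910·0.5000 = 79.5779

79.58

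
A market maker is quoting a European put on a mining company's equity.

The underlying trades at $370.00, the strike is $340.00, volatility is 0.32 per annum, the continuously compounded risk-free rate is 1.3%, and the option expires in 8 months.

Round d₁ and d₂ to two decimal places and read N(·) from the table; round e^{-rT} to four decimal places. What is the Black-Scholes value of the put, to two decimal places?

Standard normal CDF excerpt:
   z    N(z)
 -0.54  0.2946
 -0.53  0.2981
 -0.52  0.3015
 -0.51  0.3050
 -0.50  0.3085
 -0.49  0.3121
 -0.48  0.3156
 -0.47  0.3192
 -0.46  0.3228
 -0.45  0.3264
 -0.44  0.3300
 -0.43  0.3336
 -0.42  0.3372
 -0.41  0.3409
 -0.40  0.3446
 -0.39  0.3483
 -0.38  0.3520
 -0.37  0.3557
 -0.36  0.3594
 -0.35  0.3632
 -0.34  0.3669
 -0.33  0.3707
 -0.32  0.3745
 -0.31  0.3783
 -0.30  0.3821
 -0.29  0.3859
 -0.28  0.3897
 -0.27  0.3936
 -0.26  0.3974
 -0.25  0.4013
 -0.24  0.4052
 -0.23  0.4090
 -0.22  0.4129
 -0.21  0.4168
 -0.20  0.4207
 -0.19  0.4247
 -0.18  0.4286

T = 0.6667;  σ√T = 0.2613
d₁ = [ln(370/340) + (0.013 + 0.32²/2)·0.6667] / 0.2613 = [0.0846 + 0.0428] / 0.2613 = 0.4874 ≈ 0.49
d₂ = d₁ − σ√T = 0.4874 − 0.2613 = 0.2262 ≈ 0.23
e^(−rT) = e^(−0.013·0.6667) = 0.9914
N(−d₂) = N(-0.23) = 0.4090;  N(−d₁) = N(-0.49) = 0.3121
P = 340·0.9914·0.4090 − 370·0.3121 = 137.8641 − 115.4770 = 22.3871

$22.39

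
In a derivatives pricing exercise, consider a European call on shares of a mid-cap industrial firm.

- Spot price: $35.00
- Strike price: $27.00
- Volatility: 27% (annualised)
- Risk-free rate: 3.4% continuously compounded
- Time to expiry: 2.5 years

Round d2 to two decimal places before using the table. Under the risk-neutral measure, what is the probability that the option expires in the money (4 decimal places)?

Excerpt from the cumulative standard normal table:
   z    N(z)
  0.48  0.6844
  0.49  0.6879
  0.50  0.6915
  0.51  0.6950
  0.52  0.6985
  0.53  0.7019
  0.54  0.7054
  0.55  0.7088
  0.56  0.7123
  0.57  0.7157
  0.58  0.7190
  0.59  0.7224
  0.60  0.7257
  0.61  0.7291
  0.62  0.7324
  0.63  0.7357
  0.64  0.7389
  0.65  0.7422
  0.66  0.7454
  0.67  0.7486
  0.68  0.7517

0.7224

T = 2.5;  σ√T = 0.4269
d₁ = [ln(35/27) + (0.034 + 0.27²/2)·2.5] / 0.4269 = [0.2595 + 0.1761] / 0.4269 = 1.0204 ⇒ 1.02
d₂ = d₁ − σ√T = 1.0204 − 0.4269 = 0.5935 ⇒ 0.59
Risk-neutral Pr[S_T > K] = N(d₂) = N(0.59) = 0.7224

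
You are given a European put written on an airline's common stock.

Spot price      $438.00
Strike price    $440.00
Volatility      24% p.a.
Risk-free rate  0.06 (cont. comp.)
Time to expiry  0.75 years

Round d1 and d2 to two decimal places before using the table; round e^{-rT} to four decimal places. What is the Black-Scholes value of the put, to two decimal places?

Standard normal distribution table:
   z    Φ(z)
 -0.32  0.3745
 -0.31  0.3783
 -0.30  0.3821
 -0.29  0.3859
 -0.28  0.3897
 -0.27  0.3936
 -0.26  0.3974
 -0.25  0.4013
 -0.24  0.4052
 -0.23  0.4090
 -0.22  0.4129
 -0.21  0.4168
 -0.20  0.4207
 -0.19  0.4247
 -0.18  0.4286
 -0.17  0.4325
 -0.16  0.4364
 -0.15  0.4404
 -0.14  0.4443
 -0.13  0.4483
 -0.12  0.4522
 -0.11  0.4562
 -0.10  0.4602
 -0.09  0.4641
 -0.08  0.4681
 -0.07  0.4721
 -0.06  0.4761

σ√T = 0.24 × 0.8660 = 0.2078
d₁ = [ln(438/440) + (0.06 + 0.24²/2)·0.75] / 0.2078 = [-0.0046 + 0.0666] / 0.2078 = 0.2985 ⇒ 0.30
d₂ = d₁ − σ√T = 0.2985 − 0.2078 = 0.0907 ⇒ 0.09
e^(−rT) = e^(−0.06·0.75) = 0.9560
N(−d₂) = N(-0.09) = 0.4641;  N(−d₁) = N(-0.30) = 0.3821
P = 440·0.9560·0.4641 − 438·0.3821 = 195.2190 − 167.3598 = 27.8592

$27.86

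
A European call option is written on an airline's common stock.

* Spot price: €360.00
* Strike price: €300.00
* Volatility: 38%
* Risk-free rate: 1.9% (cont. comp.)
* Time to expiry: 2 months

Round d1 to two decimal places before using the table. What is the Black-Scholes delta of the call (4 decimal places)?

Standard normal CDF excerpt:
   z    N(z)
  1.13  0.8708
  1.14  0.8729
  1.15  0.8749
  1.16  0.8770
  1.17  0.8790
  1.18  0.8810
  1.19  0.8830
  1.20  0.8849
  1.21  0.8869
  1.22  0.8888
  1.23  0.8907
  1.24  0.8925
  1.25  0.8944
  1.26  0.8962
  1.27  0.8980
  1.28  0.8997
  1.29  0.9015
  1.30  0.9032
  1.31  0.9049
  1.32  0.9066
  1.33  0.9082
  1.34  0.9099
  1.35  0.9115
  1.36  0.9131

σ√T = 0.38·√0.1667 = 0.1551
ln(S/K) + (r + σ²/2)T = ln(360/300) + (0.019 + 0.38²/2)·0.1667 = 0.1823 + 0.0152 = 0.1975
d₁ = 0.1975 / 0.1551 = 1.2732 ≈ 1.27
N(d₁) = N(1.27) = 0.8980
Δ_call = N(d₁) = 0.8980

0.8980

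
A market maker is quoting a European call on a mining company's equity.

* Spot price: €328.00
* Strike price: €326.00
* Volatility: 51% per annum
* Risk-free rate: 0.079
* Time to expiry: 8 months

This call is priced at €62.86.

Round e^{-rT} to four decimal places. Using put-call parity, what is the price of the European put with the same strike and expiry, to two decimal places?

exp(−rT) = exp(−0.079·0.6667) = 0.9487
Put-call parity: C − P = S − K·e^(−rT) = 328 − 326·0.9487 = 328 − 309.2762 = 18.7238
P = C − (C − P) = 62.86 − (18.7238) = 44.1362

€44.14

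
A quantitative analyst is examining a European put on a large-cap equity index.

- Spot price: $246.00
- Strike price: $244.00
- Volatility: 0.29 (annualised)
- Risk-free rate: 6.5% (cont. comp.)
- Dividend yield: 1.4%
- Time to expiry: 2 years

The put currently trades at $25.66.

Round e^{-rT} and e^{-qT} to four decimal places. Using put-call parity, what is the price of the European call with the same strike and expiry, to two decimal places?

$50.61

e^(−qT) = e^(−0.014·2) = 0.9724;  e^(−rT) = e^(−0.065·2) = 0.8781
Put-call parity: C − P = S·e^(−qT) − K·e^(−rT) = 246·0.9724 − 244·0.8781 = 239.2104 − 214.2564 = 24.9540
C = P + (C − P) = 25.66 + (24.9540) = 50.6140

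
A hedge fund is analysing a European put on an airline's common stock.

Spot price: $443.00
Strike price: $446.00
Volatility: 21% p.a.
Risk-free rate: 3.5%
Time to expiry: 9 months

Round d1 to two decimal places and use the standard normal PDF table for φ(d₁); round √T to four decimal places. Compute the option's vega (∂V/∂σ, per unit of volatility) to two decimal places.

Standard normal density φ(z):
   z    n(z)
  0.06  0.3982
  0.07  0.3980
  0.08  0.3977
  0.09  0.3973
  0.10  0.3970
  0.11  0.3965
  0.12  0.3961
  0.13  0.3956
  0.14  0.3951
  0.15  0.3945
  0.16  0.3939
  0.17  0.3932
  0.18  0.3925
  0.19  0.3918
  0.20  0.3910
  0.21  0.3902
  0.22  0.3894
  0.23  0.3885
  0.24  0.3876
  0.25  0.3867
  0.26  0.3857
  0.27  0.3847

150.00

σ√T = 0.21·√0.75 = 0.1819
d₁ = [ln(443/446) + (0.035 + 0.21²/2)·0.75] / 0.1819 = [-0.0067 + 0.0428] / 0.1819 = 0.1982 ≈ 0.20
√T = √0.75 = 0.8660
φ(d₁) = φ(0.20) = 0.3910
vega = S·φ(d₁)·√T = 443·0.3910·0.8660 = 150.0025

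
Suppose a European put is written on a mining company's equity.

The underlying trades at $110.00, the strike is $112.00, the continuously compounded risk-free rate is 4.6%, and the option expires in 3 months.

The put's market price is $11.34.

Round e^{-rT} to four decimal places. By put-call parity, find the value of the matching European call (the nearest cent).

exp(−rT) = exp(−0.046·0.25) = 0.9886
Put-call parity: C − P = S − K·e^(−rT) = 110 − 112·0.9886 = 110 − 110.7232 = -0.7232
C = P + (C − P) = 11.34 + (-0.7232) = 10.6168

$10.62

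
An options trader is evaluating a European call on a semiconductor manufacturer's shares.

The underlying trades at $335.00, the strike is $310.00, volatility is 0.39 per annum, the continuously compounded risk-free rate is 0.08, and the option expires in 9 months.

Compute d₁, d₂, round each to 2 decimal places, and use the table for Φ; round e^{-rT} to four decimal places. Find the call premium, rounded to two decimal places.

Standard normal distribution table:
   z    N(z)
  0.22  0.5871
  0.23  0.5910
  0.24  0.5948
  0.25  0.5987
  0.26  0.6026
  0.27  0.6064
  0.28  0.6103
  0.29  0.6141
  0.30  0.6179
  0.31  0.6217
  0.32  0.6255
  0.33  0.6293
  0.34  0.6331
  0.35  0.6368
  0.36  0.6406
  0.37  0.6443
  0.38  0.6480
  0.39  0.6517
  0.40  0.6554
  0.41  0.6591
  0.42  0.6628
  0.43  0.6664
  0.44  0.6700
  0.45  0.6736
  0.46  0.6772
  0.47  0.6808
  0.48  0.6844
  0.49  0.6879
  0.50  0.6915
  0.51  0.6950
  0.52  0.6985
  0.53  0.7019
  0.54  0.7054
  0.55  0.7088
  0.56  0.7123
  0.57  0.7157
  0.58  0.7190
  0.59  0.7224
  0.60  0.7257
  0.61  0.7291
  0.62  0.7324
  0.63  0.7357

σ√T = 0.39·√0.75 = 0.3377
d₁ = [ln(335/310) + (0.08 + 0.39²/2)·0.75] / 0.3377 = [0.0776 + 0.1170] / 0.3377 = 0.5762 → 0.58
d₂ = d₁ − σ√T = 0.5762 − 0.3377 = 0.2384 → 0.24
exp(−rT) = exp(−0.08·0.75) = 0.9418
N(d₁) = N(0.58) = 0.7190;  N(d₂) = N(0.24) = 0.5948
C = 335·0.7190 − 310·0.9418·0.5948 = 240.8650 − 173.6566 = 67.2084

$67.21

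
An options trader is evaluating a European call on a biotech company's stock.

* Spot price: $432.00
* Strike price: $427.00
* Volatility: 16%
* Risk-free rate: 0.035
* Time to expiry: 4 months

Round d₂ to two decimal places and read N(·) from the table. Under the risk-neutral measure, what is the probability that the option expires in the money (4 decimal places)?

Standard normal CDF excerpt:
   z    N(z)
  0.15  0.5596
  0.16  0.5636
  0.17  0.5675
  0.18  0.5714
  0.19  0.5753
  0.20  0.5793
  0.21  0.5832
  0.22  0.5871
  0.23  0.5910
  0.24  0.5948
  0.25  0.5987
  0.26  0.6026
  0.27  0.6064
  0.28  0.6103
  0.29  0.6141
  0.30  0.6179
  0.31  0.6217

σ√T = 0.16 × 0.5774 = 0.0924
d₁ = [ln(432/427) + (0.035 + ½·0.16²)·0.3333] / (σ√T) = (0.0116 + 0.0159) / 0.0924 = 0.2985 ⇒ 0.30
d₂ = 0.2985 − 0.0924 = 0.2061 ⇒ 0.21
Risk-neutral Pr[S_T > K] = N(d₂) = N(0.21) = 0.5832

0.5832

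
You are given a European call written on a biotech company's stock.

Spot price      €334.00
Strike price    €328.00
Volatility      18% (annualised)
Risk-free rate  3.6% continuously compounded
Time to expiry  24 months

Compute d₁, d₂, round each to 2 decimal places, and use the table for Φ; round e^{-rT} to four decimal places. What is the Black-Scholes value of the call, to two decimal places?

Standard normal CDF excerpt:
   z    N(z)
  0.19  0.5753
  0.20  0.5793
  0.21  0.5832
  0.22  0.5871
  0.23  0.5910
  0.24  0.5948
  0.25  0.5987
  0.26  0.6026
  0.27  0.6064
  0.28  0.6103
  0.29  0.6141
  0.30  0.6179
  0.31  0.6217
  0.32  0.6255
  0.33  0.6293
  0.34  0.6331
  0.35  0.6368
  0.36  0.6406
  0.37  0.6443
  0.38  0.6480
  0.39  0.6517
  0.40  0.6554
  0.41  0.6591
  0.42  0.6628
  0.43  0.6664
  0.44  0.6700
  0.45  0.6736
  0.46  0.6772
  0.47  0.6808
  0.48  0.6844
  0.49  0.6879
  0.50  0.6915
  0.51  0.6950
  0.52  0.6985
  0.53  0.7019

€48.21

T = 2;  σ√T = 0.2546
d₁ = [ln(334/328) + (0.036 + 0.18²/2)·2] / 0.2546 = [0.0181 + 0.1044] / 0.2546 = 0.4813 ⇒ 0.48
d₂ = d₁ − σ√T = 0.4813 − 0.2546 = 0.2268 ⇒ 0.23
exp(−rT) = exp(−0.036·2) = 0.9305
N(d₁) = N(0.48) = 0.6844;  N(d₂) = N(0.23) = 0.5910
C = 334·0.6844 − 328·0.9305·0.5910 = 228.5896 − 180.3756 = 48.2140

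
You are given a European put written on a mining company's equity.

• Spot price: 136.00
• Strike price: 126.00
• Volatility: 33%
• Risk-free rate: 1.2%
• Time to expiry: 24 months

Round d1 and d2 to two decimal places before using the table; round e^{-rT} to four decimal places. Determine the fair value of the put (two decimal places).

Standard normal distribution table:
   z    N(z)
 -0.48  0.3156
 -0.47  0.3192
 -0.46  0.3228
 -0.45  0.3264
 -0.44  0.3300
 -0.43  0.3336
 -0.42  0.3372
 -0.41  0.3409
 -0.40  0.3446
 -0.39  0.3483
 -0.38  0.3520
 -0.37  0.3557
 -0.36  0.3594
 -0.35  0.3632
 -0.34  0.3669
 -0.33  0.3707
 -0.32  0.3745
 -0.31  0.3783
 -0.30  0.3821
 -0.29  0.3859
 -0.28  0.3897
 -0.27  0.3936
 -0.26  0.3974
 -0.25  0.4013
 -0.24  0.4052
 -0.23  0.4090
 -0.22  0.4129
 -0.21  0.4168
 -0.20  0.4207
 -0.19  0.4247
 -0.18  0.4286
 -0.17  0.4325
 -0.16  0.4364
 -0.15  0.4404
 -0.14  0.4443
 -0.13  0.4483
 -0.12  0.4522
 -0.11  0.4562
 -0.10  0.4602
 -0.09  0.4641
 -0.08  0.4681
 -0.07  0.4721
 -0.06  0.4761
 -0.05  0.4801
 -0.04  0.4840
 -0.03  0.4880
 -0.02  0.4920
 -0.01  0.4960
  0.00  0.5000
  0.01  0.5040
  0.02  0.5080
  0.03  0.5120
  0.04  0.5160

18.10

σ√T = 0.33·√2 = 0.4667
d₁ = [ln(136/126) + (0.012 + 0.33²/2)·2] / 0.4667 = [0.0764 + 0.1329] / 0.4667 = 0.4484 ⇒ 0.45
d₂ = d₁ − σ√T = 0.4484 − 0.4667 = -0.0183 ⇒ -0.02
exp(−rT) = exp(−0.012·2) = 0.9763
N(−d₂) = N(0.02) = 0.5080;  N(−d₁) = N(-0.45) = 0.3264
P = 126·0.9763·0.5080 − 136·0.3264 = 62.4910 − 44.3904 = 18.1006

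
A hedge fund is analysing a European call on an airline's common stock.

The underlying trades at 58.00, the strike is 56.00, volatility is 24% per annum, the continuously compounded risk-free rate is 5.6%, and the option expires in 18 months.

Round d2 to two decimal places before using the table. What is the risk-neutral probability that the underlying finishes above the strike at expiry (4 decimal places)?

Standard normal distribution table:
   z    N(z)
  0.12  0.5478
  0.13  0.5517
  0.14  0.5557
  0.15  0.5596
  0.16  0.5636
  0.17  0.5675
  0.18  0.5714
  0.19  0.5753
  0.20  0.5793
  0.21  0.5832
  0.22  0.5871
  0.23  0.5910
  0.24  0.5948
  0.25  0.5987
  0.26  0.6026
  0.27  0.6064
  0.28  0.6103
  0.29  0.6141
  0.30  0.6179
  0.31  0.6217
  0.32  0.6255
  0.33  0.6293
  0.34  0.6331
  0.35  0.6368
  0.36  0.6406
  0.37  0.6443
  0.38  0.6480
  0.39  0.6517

0.6026

σ√T = 0.24 × 1.2247 = 0.2939
d₁ = [ln(58/56) + (0.056 + 0.24²/2)·1.5] / 0.2939 = [0.0351 + 0.1272] / 0.2939 = 0.5521 ≈ 0.55
d₂ = d₁ − σ√T = 0.5521 − 0.2939 = 0.2582 ≈ 0.26
Pr(exercise) under Q = N(d₂) = 0.6026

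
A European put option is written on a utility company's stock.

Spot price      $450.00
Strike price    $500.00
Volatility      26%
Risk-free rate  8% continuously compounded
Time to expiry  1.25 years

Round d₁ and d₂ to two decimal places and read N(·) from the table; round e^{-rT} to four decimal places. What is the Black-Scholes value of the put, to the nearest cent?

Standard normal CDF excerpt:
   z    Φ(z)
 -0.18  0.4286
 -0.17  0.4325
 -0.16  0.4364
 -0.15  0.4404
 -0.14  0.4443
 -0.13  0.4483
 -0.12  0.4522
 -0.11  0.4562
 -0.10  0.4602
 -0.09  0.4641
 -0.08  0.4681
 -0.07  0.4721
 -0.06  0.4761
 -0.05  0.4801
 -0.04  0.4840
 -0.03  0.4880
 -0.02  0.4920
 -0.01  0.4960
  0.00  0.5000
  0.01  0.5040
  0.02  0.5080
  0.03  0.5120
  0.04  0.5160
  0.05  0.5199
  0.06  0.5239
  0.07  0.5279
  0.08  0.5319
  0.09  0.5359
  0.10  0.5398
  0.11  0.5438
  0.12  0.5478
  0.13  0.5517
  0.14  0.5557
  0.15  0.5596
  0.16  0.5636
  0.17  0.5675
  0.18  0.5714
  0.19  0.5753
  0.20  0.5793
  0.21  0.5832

σ√T = 0.26·√1.25 = 0.2907
d₁ = [ln(450/500) + (0.08 + ½·0.26²)·1.25] / (σ√T) = (-0.1054 + 0.1423) / 0.2907 = 0.1269 → 0.13
d₂ = 0.1269 − 0.2907 = -0.1638 → -0.16
exp(−rT) = exp(−0.08·1.25) = 0.9048
N(−d₂) = N(0.16) = 0.5636;  N(−d₁) = N(-0.13) = 0.4483
P = 500·0.9048·0.5636 − 450·0.4483 = 254.9726 − 201.7350 = 53.2376

$53.24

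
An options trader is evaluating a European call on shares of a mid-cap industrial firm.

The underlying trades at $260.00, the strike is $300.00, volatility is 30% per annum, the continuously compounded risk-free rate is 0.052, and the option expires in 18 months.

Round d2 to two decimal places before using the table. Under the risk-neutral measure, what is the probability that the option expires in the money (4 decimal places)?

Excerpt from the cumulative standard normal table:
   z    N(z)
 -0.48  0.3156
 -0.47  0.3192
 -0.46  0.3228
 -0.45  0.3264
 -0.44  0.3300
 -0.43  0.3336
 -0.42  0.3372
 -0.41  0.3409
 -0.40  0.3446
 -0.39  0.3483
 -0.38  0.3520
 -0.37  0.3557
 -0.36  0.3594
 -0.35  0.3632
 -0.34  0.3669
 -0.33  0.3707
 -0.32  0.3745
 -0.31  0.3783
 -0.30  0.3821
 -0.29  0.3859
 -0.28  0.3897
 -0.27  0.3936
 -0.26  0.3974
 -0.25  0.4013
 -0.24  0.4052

σ√T = 0.3 × 1.2247 = 0.3674
d₁ = [ln(260/300) + (0.052 + 0.3²/2)·1.5] / 0.3674 = [-0.1431 + 0.1455] / 0.3674 = 0.0065 which rounds to 0.01
d₂ = d₁ − σ√T = 0.0065 − 0.3674 = -0.3609 which rounds to -0.36
Pr(exercise) under Q = N(d₂) = 0.3594

0.3594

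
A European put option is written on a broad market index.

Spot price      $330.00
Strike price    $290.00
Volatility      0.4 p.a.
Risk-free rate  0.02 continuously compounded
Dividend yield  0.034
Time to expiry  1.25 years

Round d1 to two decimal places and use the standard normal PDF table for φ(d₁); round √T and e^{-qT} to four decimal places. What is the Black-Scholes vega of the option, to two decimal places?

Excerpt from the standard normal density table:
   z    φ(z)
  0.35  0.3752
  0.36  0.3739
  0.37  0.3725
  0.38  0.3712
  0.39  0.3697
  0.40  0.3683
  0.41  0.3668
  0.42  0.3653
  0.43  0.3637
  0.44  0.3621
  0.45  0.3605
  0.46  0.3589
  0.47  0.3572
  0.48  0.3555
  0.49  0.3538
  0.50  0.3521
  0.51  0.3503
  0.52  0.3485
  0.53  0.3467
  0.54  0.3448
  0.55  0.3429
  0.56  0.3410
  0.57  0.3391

126.30

σ√T = 0.4·√1.25 = 0.4472
d₁ = [ln(330/290) + (0.02 − 0.034 + ½·0.4²)·1.25] / (σ√T) = (0.1292 + 0.0825) / 0.4472 = 0.4734 → 0.47
√T = √1.25 = 1.1180
φ(d₁) = φ(0.47) = 0.3572
e^(−qT) = e^(−0.034·1.25) = 0.9584
vega = S·e^(−qT)·φ(d₁)·√T = 330·0.9584·0.3572·1.1180 = 126.3031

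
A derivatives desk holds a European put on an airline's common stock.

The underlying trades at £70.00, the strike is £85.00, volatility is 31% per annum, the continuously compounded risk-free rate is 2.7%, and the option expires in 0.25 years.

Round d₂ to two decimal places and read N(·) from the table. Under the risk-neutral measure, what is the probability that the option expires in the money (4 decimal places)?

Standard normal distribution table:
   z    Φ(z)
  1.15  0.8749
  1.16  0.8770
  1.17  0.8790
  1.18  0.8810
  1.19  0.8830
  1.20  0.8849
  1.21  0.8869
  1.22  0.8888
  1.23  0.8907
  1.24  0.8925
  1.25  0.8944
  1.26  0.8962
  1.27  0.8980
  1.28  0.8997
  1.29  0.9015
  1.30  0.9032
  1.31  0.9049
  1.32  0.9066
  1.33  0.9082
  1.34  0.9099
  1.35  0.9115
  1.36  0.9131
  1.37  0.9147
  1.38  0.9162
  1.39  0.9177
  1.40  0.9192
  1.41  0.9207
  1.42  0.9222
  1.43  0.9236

σ√T = 0.31·√0.25 = 0.1550
d₁ = [ln(70/85) + (0.027 + 0.31²/2)·0.25] / 0.1550 = [-0.1942 + 0.0188] / 0.1550 = -1.1316 → -1.13
d₂ = d₁ − σ√T = -1.1316 − 0.1550 = -1.2866 → -1.29
Pr(exercise) under Q = N(−d₂) = N(1.29) = 0.9015

0.9015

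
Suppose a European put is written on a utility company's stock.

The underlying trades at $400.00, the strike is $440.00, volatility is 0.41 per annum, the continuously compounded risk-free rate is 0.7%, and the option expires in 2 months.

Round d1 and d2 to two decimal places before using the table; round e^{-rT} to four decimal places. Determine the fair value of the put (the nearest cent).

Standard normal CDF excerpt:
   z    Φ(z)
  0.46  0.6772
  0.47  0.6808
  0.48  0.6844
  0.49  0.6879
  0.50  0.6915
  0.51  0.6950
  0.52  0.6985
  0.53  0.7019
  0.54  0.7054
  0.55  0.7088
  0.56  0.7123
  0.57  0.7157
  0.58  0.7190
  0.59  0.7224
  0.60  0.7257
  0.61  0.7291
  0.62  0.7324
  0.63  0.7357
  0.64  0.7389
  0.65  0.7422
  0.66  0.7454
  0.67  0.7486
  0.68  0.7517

T = 0.1667;  σ√T = 0.1674
ln(S/K) + (r + σ²/2)T = ln(400/440) + (0.007 + 0.41²/2)·0.1667 = -0.0953 + 0.0152 = -0.0801
d₁ = -0.0801 / 0.1674 = -0.4788 ⇒ -0.48
d₂ = d₁ − σ√T = -0.4788 − 0.1674 = -0.6461 ⇒ -0.65
exp(−rT) = exp(−0.007·0.1667) = 0.9988
N(−d₂) = N(0.65) = 0.7422;  N(−d₁) = N(0.48) = 0.6844
P = 440·0.9988·0.7422 − 400·0.6844 = 326.1761 − 273.7600 = 52.4161

$52.42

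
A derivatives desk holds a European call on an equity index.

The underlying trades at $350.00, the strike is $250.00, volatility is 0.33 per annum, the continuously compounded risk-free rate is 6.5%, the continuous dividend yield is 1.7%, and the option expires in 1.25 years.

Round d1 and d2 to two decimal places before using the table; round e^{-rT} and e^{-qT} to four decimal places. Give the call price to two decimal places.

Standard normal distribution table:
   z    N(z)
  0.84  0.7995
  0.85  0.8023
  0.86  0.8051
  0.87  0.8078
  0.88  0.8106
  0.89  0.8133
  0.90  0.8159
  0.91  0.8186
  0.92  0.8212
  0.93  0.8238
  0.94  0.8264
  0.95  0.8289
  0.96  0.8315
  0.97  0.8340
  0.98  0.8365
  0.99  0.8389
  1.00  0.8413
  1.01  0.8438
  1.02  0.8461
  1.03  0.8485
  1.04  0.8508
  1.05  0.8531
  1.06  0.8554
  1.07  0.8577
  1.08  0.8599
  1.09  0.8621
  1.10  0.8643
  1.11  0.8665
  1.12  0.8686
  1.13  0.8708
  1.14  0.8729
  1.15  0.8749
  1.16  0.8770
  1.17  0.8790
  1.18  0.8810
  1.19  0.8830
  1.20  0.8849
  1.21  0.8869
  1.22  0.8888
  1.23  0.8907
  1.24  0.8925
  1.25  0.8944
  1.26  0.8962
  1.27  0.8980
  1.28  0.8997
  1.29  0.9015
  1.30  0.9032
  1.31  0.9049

$119.62

σ√T = 0.33·√1.25 = 0.3690
d₁ = [ln(350/250) + (0.065 − 0.017 + 0.33²/2)·1.25] / 0.3690 = [0.3365 + 0.1281] / 0.3690 = 1.2591 ≈ 1.26
d₂ = d₁ − σ√T = 1.2591 − 0.3690 = 0.8901 ≈ 0.89
exp(−qT) = exp(−0.017·1.25) = 0.9790;  exp(−rT) = exp(−0.065·1.25) = 0.9220
N(d₁) = N(1.26) = 0.8962;  N(d₂) = N(0.89) = 0.8133
C = 350·0.9790·0.8962 − 250·0.9220·0.8133 = 307.0829 − 187.4657 = 119.6173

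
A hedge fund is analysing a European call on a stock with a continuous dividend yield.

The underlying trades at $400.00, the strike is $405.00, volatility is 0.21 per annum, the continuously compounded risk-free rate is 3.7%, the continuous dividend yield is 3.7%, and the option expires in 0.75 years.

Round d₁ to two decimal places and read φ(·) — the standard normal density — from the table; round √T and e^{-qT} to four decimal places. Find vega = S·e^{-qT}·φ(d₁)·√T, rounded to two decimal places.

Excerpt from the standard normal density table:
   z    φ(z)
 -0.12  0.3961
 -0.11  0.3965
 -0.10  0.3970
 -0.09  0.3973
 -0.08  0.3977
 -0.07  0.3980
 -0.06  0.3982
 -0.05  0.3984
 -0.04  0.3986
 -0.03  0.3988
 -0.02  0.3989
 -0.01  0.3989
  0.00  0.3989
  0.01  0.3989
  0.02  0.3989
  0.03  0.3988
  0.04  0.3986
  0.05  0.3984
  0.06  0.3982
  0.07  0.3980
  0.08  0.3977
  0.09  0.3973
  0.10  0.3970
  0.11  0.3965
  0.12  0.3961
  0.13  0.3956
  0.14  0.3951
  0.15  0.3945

σ√T = 0.21·√0.75 = 0.1819
d₁ = [ln(400/405) + (0.037 − 0.037 + 0.21²/2)·0.75] / 0.1819 = [-0.0124 + 0.0165] / 0.1819 = 0.0226 which rounds to 0.02
√T = √0.75 = 0.8660
φ(d₁) = φ(0.02) = 0.3989
exp(−qT) = exp(−0.037·0.75) = 0.9726
vega = S·exp(−qT)·φ(d₁)·√T = 400·0.9726·0.3989·0.8660 = 134.3929

134.39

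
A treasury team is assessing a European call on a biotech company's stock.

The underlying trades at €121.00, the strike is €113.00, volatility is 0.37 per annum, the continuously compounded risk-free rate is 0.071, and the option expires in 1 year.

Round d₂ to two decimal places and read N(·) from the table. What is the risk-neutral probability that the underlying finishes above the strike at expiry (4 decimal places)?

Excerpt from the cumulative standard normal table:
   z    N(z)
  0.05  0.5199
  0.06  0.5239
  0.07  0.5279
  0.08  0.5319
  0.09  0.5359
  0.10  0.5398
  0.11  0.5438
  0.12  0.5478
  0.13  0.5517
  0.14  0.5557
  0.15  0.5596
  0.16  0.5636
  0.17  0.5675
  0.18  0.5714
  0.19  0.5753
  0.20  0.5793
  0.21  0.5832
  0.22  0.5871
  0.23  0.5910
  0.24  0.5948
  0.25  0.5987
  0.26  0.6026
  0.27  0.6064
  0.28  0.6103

0.5753

σ√T = 0.37 × 1.0000 = 0.3700
d₁ = [ln(121/113) + (0.071 + 0.37²/2)·1] / 0.3700 = [0.0684 + 0.1394] / 0.3700 = 0.5618 which rounds to 0.56
d₂ = d₁ − σ√T = 0.5618 − 0.3700 = 0.1918 which rounds to 0.19
Risk-neutral Pr[S_T > K] = N(d₂) = N(0.19) = 0.5753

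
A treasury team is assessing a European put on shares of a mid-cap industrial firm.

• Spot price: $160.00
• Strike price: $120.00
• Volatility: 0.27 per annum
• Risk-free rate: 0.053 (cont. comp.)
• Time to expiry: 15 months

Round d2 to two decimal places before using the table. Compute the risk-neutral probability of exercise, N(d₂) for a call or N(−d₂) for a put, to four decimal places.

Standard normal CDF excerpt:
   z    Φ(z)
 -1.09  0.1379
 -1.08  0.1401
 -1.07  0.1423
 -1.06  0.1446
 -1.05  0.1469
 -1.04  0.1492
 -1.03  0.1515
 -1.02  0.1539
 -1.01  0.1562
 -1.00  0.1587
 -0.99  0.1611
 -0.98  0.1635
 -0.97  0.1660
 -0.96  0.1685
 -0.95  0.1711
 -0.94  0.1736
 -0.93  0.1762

σ√T = 0.27·√1.25 = 0.3019
ln(S/K) + (r + σ²/2)T = ln(160/120) + (0.053 + 0.27²/2)·1.25 = 0.2877 + 0.1118 = 0.3995
d₁ = 0.3995 / 0.3019 = 1.3234 → 1.32
d₂ = d₁ − σ√T = 1.3234 − 0.3019 = 1.0215 → 1.02
Risk-neutral Pr[S_T < K] = N(−d₂) = N(-1.02) = 0.1539

0.1539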